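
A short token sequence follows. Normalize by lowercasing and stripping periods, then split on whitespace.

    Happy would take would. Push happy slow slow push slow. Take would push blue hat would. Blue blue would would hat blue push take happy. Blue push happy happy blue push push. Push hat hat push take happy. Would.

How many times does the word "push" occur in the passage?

9

Scanning the 39 tokens for "push":
  position 5: push
  position 9: push
  position 13: push
  position 23: push
  position 27: push
  position 31: push
  position 32: push
  position 33: push
  position 36: push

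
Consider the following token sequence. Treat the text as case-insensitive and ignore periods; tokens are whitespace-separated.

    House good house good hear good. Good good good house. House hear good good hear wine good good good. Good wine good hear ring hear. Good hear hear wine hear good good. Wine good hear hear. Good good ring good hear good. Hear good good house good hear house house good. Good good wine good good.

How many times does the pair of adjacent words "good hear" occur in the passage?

Scanning the 55 overlapping bigram windows for "good hear":
  position 4–5: good hear
  position 14–15: good hear
  position 22–23: good hear
  position 26–27: good hear
  position 34–35: good hear
  position 40–41: good hear
  position 42–43: good hear
  position 47–48: good hear

8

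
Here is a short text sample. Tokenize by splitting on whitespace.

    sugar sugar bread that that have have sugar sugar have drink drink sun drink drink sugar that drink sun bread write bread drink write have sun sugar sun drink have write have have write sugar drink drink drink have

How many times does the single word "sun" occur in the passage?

4

Scanning the 39 tokens for "sun":
  position 13: sun
  position 19: sun
  position 26: sun
  position 28: sun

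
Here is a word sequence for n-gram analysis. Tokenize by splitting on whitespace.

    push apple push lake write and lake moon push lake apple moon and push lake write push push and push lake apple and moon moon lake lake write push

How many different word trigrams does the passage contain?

29 tokens → 27 trigram windows in total.
Repeated trigrams (each contributes count−1 duplicates):
  and push lake: 2
  lake write push: 2
  push lake apple: 2
  push lake write: 2
4 duplicate windows → 27 − 4 = 23 distinct.

23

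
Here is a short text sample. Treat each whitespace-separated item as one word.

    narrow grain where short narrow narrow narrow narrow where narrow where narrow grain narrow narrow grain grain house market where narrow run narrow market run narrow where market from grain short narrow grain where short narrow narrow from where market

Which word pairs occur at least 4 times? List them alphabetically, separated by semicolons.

narrow grain; narrow narrow

Bigram counts meeting the condition (at least 4 times):
  narrow grain: 4
  narrow narrow: 5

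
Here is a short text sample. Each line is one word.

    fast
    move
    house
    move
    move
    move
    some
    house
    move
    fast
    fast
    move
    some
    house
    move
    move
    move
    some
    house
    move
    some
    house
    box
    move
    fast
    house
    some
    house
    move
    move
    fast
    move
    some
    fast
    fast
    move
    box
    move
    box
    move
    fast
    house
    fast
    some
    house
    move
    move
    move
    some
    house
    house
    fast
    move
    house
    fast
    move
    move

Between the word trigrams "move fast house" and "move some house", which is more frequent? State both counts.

"move fast house": 2 occurrences
"move some house": 5 occurrences

"move some house" (5 vs 2)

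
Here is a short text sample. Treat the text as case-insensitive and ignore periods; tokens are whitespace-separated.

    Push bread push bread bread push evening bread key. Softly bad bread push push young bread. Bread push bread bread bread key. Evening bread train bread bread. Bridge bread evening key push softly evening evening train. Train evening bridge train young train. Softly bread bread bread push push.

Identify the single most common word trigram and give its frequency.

"bread bread push", 3 times

Trigram frequencies (highest first):
  bread bread push: 3
  bread push bread: 2
  push bread bread: 2
  bread push push: 2
  bread bread bread: 2
  push bread push: 1
  … (34 more, each ≤ 1)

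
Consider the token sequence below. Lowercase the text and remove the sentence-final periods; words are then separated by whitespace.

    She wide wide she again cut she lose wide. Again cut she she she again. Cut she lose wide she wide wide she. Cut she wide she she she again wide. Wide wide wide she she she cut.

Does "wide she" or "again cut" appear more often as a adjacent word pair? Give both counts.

"wide she" (5 vs 3)

"wide she": 5 occurrences
"again cut": 3 occurrences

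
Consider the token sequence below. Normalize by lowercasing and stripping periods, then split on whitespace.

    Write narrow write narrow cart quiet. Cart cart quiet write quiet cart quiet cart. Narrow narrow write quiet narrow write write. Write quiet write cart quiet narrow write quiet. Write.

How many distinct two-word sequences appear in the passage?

30 tokens → 29 bigram windows in total.
Repeated bigrams (each contributes count−1 duplicates):
  cart quiet: 4
  narrow write: 4
  write quiet: 4
  quiet cart: 3
  quiet write: 3
  quiet narrow: 2
  write narrow: 2
  write write: 2
16 duplicate windows → 29 − 16 = 13 distinct.

13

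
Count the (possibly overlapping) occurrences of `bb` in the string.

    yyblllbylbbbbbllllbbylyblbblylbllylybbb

8

Sliding a length-2 window over the 39 characters (38 positions):
  position 10–11: bb
  position 11–12: bb
  position 12–13: bb
  position 13–14: bb
  position 19–20: bb
  position 26–27: bb
  position 37–38: bb
  position 38–39: bb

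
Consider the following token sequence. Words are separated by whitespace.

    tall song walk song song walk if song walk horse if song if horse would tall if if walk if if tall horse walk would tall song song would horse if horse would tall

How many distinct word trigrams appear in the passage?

34 tokens → 32 trigram windows in total.
Repeated trigrams (each contributes count−1 duplicates):
  horse would tall: 2
  if horse would: 2
2 duplicate windows → 32 − 2 = 30 distinct.

30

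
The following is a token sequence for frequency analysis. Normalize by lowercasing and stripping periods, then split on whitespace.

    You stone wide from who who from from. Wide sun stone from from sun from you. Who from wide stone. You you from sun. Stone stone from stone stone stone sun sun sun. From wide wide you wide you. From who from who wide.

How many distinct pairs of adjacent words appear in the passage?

44 tokens → 43 bigram windows in total.
Repeated bigrams (each contributes count−1 duplicates):
  from who: 3
  from wide: 3
  stone stone: 3
  who from: 3
  from from: 2
  from sun: 2
  stone from: 2
  sun from: 2
  … (4 more repeated)
16 duplicate windows → 43 − 16 = 27 distinct.

27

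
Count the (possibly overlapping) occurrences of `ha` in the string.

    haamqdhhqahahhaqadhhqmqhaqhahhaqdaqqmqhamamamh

Sliding a length-2 window over the 46 characters (45 positions):
  position 1–2: ha
  position 11–12: ha
  position 14–15: ha
  position 24–25: ha
  position 27–28: ha
  position 30–31: ha
  position 39–40: ha

7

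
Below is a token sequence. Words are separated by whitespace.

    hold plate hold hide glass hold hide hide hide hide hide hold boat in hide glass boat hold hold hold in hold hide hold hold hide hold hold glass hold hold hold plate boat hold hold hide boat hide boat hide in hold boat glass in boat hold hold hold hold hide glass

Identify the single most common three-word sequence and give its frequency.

Trigram frequencies (highest first):
  hold hold hold: 4
  hide hide hide: 3
  boat hold hold: 3
  hold hold hide: 3
  hold hide glass: 2
  hold hide hold: 2
  … (32 more, each ≤ 2)

"hold hold hold", 4 times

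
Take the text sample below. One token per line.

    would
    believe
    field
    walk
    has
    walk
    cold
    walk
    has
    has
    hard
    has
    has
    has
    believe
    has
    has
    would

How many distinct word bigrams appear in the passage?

13

18 tokens → 17 bigram windows in total.
Repeated bigrams (each contributes count−1 duplicates):
  has has: 4
  walk has: 2
4 duplicate windows → 17 − 4 = 13 distinct.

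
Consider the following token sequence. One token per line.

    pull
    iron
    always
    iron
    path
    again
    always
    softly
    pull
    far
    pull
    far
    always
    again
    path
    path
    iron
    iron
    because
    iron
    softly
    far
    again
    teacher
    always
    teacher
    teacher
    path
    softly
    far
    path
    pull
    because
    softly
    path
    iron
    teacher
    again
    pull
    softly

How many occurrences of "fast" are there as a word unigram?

Scanning the 40 tokens for "fast":
  (none found)

0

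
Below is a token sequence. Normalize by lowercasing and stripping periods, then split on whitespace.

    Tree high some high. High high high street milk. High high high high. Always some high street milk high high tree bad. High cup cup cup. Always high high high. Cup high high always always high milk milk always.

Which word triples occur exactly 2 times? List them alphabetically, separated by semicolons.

Trigram counts meeting the condition (exactly 2 times):
  high high always: 2
  high street milk: 2
  milk high high: 2
  street milk high: 2

high high always; high street milk; milk high high; street milk high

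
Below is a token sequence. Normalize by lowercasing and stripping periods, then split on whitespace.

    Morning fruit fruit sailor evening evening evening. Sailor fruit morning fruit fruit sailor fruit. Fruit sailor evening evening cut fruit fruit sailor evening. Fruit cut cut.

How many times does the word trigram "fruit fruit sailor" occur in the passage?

4

Scanning the 24 overlapping trigram windows for "fruit fruit sailor":
  position 2–4: fruit fruit sailor
  position 11–13: fruit fruit sailor
  position 14–16: fruit fruit sailor
  position 20–22: fruit fruit sailor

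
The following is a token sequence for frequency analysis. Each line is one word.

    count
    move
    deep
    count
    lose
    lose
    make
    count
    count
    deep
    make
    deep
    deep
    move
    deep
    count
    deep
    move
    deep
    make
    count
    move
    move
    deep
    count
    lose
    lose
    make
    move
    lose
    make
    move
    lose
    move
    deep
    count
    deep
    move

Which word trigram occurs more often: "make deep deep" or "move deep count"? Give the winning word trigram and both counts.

"make deep deep": 1 occurrence
"move deep count": 4 occurrences

"move deep count" (4 vs 1)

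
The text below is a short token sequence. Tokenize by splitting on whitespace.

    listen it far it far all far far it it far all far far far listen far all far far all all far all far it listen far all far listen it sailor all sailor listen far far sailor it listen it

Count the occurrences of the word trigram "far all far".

5

Scanning the 40 overlapping trigram windows for "far all far":
  position 5–7: far all far
  position 11–13: far all far
  position 17–19: far all far
  position 23–25: far all far
  position 28–30: far all far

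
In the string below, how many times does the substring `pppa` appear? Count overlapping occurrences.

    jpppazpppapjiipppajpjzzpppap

4

Sliding a length-4 window over the 28 characters (25 positions):
  position 2–5: pppa
  position 7–10: pppa
  position 15–18: pppa
  position 24–27: pppa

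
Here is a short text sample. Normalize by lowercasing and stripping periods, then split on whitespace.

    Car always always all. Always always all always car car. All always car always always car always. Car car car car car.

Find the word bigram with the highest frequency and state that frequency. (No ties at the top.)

Bigram frequencies (highest first):
  car car: 5
  always car: 4
  car always: 3
  always always: 3
  all always: 3
  always all: 2
  … (1 more, each ≤ 1)

"car car", 5 times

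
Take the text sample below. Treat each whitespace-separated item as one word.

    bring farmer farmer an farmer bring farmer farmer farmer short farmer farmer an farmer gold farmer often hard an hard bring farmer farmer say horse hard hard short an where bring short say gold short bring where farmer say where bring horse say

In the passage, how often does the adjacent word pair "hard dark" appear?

Scanning the 42 overlapping bigram windows for "hard dark":
  (none found)

0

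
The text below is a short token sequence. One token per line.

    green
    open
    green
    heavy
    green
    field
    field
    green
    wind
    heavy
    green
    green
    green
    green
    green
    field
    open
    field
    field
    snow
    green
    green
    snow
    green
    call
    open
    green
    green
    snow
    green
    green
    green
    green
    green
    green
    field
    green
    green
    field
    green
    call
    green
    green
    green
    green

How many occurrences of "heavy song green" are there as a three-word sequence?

0

Scanning the 43 overlapping trigram windows for "heavy song green":
  (none found)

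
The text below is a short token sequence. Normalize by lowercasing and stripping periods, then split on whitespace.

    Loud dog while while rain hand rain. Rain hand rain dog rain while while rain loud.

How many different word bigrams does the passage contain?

16 tokens → 15 bigram windows in total.
Repeated bigrams (each contributes count−1 duplicates):
  hand rain: 2
  rain hand: 2
  while rain: 2
  while while: 2
4 duplicate windows → 15 − 4 = 11 distinct.

11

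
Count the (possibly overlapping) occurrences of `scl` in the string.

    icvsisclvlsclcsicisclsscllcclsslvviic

Sliding a length-3 window over the 37 characters (35 positions):
  position 6–8: scl
  position 11–13: scl
  position 19–21: scl
  position 23–25: scl

4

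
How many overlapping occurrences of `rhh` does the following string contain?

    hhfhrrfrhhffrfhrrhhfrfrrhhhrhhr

Sliding a length-3 window over the 31 characters (29 positions):
  position 8–10: rhh
  position 17–19: rhh
  position 24–26: rhh
  position 28–30: rhh

4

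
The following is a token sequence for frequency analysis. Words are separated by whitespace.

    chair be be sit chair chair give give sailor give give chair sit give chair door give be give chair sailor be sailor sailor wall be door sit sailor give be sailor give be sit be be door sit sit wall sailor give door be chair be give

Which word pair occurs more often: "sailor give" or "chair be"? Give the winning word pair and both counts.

"sailor give": 4 occurrences
"chair be": 2 occurrences

"sailor give" (4 vs 2)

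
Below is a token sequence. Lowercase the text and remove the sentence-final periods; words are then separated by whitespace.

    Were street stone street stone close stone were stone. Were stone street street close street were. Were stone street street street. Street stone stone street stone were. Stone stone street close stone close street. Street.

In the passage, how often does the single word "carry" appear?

Scanning the 35 tokens for "carry":
  (none found)

0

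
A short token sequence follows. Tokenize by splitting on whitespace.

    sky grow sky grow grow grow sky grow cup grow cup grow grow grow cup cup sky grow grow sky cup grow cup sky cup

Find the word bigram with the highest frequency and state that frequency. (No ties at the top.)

"grow grow", 5 times

Bigram frequencies (highest first):
  grow grow: 5
  sky grow: 4
  grow cup: 4
  grow sky: 3
  cup grow: 3
  cup sky: 2
  … (2 more, each ≤ 2)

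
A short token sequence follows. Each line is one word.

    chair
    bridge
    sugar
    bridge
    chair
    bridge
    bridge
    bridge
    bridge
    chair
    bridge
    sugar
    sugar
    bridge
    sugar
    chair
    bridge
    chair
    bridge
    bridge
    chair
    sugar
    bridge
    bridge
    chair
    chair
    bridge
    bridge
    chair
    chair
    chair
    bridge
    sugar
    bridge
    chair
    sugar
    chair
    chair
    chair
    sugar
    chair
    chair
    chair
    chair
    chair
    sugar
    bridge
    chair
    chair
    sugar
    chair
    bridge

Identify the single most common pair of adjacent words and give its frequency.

Bigram frequencies (highest first):
  chair chair: 10
  chair bridge: 8
  bridge chair: 8
  bridge bridge: 6
  sugar bridge: 5
  chair sugar: 5
  … (3 more, each ≤ 4)

"chair chair", 10 times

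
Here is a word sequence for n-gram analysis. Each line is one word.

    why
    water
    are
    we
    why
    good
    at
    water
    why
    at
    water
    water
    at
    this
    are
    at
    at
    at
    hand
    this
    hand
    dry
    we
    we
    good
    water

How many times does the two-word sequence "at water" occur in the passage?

2

Scanning the 25 overlapping bigram windows for "at water":
  position 7–8: at water
  position 10–11: at water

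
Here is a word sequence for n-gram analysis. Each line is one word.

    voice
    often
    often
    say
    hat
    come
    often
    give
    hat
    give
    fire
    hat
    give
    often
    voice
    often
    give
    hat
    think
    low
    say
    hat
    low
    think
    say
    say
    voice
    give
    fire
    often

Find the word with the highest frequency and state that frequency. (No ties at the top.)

"often", 6 times

Unigram frequencies (highest first):
  often: 6
  hat: 5
  give: 5
  say: 4
  voice: 3
  fire: 2
  … (3 more, each ≤ 2)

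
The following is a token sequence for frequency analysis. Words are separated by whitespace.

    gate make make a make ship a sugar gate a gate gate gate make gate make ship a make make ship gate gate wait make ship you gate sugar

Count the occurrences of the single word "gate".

9

Scanning the 29 tokens for "gate":
  position 1: gate
  position 9: gate
  position 11: gate
  position 12: gate
  position 13: gate
  position 15: gate
  position 22: gate
  position 23: gate
  position 28: gate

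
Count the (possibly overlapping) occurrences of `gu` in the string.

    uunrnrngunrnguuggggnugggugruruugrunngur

Sliding a length-2 window over the 39 characters (38 positions):
  position 8–9: gu
  position 13–14: gu
  position 24–25: gu
  position 37–38: gu

4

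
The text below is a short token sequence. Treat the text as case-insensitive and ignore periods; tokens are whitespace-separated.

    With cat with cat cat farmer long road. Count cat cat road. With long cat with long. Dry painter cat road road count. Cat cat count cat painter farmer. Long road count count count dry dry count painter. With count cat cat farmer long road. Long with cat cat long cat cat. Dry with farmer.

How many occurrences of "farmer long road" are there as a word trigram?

Scanning the 53 overlapping trigram windows for "farmer long road":
  position 6–8: farmer long road
  position 29–31: farmer long road
  position 43–45: farmer long road

3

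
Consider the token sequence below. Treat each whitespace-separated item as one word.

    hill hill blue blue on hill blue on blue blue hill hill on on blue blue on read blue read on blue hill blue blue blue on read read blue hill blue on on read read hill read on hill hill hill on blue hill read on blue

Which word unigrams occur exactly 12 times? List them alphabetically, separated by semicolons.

Unigram counts meeting the condition (exactly 12 times):
  hill: 12
  on: 12

hill; on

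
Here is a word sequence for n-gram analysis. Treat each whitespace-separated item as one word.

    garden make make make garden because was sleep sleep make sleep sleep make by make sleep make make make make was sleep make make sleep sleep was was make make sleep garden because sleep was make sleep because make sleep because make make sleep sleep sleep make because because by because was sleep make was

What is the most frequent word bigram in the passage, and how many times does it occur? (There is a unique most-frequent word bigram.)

Bigram frequencies (highest first):
  make make: 8
  make sleep: 7
  sleep make: 6
  sleep sleep: 5
  was sleep: 3
  garden because: 2
  … (17 more, each ≤ 2)

"make make", 8 times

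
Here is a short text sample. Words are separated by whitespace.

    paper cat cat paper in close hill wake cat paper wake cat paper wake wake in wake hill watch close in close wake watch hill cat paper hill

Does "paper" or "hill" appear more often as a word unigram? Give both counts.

"paper": 5 occurrences
"hill": 4 occurrences

"paper" (5 vs 4)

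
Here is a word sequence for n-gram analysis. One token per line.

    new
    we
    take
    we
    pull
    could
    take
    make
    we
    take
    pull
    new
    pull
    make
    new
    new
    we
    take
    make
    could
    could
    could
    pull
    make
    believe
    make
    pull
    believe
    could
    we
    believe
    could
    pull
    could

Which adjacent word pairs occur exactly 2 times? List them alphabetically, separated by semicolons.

Bigram counts meeting the condition (exactly 2 times):
  believe could: 2
  could could: 2
  could pull: 2
  new we: 2
  pull could: 2
  pull make: 2
  take make: 2

believe could; could could; could pull; new we; pull could; pull make; take make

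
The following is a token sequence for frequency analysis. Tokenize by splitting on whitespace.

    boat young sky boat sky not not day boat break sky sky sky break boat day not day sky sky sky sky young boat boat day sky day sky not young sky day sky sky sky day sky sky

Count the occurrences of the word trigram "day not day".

Scanning the 37 overlapping trigram windows for "day not day":
  position 16–18: day not day

1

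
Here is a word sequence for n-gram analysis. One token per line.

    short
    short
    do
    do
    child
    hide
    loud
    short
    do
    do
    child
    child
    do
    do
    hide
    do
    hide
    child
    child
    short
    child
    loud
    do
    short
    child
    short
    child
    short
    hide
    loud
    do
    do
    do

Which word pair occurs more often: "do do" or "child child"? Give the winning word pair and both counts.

"do do" (5 vs 2)

"do do": 5 occurrences
"child child": 2 occurrences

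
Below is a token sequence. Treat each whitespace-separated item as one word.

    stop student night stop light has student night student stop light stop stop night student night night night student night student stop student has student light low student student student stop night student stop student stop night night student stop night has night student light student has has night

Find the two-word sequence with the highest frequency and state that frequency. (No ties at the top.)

Bigram frequencies (highest first):
  night student: 7
  student stop: 6
  student night: 4
  stop night: 4
  stop student: 3
  night night: 3
  … (15 more, each ≤ 2)

"night student", 7 times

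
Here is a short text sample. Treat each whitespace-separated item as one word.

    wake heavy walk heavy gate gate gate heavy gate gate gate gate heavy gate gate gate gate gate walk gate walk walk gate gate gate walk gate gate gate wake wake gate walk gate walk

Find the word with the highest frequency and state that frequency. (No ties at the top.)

Unigram frequencies (highest first):
  gate: 21
  walk: 7
  heavy: 4
  wake: 3

"gate", 21 times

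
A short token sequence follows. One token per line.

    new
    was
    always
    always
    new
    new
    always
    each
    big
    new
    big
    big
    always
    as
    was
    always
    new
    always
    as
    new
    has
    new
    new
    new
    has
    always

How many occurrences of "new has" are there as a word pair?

2

Scanning the 25 overlapping bigram windows for "new has":
  position 20–21: new has
  position 24–25: new has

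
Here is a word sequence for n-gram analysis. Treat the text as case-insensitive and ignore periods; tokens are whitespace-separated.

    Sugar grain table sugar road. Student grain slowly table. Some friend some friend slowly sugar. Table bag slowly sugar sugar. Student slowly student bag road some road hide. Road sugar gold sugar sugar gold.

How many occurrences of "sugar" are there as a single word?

8

Scanning the 34 tokens for "sugar":
  position 1: sugar
  position 4: sugar
  position 15: sugar
  position 19: sugar
  position 20: sugar
  position 30: sugar
  position 32: sugar
  position 33: sugar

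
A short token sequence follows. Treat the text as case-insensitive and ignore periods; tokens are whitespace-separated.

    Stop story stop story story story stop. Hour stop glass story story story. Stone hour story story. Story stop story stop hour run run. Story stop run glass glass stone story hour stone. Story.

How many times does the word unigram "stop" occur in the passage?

Scanning the 34 tokens for "stop":
  position 1: stop
  position 3: stop
  position 7: stop
  position 9: stop
  position 19: stop
  position 21: stop
  position 26: stop

7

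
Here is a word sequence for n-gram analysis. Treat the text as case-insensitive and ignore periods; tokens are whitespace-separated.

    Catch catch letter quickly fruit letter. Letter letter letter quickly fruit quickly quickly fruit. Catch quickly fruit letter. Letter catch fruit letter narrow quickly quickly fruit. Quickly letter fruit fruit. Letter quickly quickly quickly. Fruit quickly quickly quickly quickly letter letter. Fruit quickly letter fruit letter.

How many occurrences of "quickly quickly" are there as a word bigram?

Scanning the 45 overlapping bigram windows for "quickly quickly":
  position 12–13: quickly quickly
  position 24–25: quickly quickly
  position 32–33: quickly quickly
  position 33–34: quickly quickly
  position 36–37: quickly quickly
  position 37–38: quickly quickly
  position 38–39: quickly quickly

7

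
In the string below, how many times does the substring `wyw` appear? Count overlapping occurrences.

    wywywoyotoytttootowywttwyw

Sliding a length-3 window over the 26 characters (24 positions):
  position 1–3: wyw
  position 3–5: wyw
  position 19–21: wyw
  position 24–26: wyw

4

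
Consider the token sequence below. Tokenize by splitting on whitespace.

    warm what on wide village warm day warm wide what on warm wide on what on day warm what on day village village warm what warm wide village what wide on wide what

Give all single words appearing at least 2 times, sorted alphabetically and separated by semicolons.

day; on; village; warm; what; wide

Unigram counts meeting the condition (at least 2 times):
  day: 3
  on: 6
  village: 4
  warm: 7
  what: 7
  wide: 6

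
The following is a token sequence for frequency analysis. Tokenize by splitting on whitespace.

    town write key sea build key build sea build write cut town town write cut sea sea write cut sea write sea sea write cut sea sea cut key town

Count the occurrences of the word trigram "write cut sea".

Scanning the 28 overlapping trigram windows for "write cut sea":
  position 14–16: write cut sea
  position 18–20: write cut sea
  position 24–26: write cut sea

3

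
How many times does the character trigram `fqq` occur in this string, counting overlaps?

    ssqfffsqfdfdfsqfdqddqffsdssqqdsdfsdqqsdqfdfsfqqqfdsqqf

1

Sliding a length-3 window over the 54 characters (52 positions):
  position 45–47: fqq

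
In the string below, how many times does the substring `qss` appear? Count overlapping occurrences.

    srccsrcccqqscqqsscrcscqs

Sliding a length-3 window over the 24 characters (22 positions):
  position 15–17: qss

1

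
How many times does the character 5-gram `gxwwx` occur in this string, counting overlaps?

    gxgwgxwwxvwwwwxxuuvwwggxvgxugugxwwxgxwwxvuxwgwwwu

Sliding a length-5 window over the 49 characters (45 positions):
  position 5–9: gxwwx
  position 31–35: gxwwx
  position 36–40: gxwwx

3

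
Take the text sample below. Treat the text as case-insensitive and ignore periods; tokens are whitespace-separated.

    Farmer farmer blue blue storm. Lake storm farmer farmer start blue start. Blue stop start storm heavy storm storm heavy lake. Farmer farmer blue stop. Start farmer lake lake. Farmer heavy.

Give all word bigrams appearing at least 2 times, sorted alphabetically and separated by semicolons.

Bigram counts meeting the condition (at least 2 times):
  blue stop: 2
  farmer blue: 2
  farmer farmer: 3
  lake farmer: 2
  start blue: 2
  stop start: 2
  storm heavy: 2

blue stop; farmer blue; farmer farmer; lake farmer; start blue; stop start; storm heavy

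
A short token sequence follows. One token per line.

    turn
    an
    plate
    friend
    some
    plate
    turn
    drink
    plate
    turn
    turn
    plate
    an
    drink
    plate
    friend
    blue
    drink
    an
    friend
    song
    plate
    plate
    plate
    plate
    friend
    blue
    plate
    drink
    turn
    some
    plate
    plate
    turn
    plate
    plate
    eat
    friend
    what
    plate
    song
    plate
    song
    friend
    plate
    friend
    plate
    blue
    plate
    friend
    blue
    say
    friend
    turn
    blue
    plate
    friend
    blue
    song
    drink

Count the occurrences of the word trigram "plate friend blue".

4

Scanning the 58 overlapping trigram windows for "plate friend blue":
  position 15–17: plate friend blue
  position 25–27: plate friend blue
  position 49–51: plate friend blue
  position 56–58: plate friend blue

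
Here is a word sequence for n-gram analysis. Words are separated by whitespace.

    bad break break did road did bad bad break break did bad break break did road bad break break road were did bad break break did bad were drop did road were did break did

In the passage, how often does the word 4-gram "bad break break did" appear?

Scanning the 32 overlapping 4-gram windows for "bad break break did":
  position 1–4: bad break break did
  position 8–11: bad break break did
  position 12–15: bad break break did
  position 23–26: bad break break did

4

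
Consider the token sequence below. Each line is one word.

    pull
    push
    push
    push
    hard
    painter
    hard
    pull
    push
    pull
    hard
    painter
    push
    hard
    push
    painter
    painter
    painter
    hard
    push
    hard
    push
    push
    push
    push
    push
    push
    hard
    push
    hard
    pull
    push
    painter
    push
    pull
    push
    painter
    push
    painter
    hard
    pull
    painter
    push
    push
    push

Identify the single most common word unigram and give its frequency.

"push", 21 times

Unigram frequencies (highest first):
  push: 21
  hard: 9
  painter: 9
  pull: 6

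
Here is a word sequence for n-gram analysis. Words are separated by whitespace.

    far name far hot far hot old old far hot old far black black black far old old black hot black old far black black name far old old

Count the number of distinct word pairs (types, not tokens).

29 tokens → 28 bigram windows in total.
Repeated bigrams (each contributes count−1 duplicates):
  black black: 3
  far hot: 3
  old far: 3
  old old: 3
  far black: 2
  far old: 2
  hot old: 2
  name far: 2
12 duplicate windows → 28 − 12 = 16 distinct.

16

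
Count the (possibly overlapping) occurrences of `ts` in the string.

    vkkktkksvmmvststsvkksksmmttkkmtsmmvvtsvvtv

Sliding a length-2 window over the 42 characters (41 positions):
  position 14–15: ts
  position 16–17: ts
  position 31–32: ts
  position 37–38: ts

4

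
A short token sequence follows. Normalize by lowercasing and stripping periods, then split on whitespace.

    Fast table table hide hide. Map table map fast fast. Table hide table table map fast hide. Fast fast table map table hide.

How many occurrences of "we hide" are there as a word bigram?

Scanning the 22 overlapping bigram windows for "we hide":
  (none found)

0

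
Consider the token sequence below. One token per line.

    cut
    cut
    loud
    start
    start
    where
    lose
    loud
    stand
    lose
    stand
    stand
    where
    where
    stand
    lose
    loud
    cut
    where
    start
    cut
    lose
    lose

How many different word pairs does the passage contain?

20

23 tokens → 22 bigram windows in total.
Repeated bigrams (each contributes count−1 duplicates):
  lose loud: 2
  stand lose: 2
2 duplicate windows → 22 − 2 = 20 distinct.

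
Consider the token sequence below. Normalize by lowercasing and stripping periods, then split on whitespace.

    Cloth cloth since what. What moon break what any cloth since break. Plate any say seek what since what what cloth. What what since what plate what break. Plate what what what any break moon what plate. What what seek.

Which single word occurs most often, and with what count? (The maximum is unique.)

"what", 16 times

Unigram frequencies (highest first):
  what: 16
  cloth: 4
  since: 4
  break: 4
  plate: 4
  any: 3
  … (3 more, each ≤ 2)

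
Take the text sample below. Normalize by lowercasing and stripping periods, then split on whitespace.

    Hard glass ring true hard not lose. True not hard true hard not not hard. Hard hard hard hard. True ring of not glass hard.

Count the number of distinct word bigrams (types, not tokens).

25 tokens → 24 bigram windows in total.
Repeated bigrams (each contributes count−1 duplicates):
  hard hard: 4
  hard not: 2
  hard true: 2
  not hard: 2
  true hard: 2
7 duplicate windows → 24 − 7 = 17 distinct.

17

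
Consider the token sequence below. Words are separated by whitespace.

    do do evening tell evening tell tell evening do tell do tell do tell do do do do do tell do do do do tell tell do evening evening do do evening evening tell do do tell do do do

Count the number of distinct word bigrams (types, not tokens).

40 tokens → 39 bigram windows in total.
Repeated bigrams (each contributes count−1 duplicates):
  do do: 12
  tell do: 7
  do tell: 6
  do evening: 3
  evening tell: 3
  evening do: 2
  evening evening: 2
  tell evening: 2
  … (1 more repeated)
30 duplicate windows → 39 − 30 = 9 distinct.

9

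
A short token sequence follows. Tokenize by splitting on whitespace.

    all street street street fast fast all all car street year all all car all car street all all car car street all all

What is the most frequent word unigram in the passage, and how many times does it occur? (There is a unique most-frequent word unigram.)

"all", 10 times

Unigram frequencies (highest first):
  all: 10
  street: 6
  car: 5
  fast: 2
  year: 1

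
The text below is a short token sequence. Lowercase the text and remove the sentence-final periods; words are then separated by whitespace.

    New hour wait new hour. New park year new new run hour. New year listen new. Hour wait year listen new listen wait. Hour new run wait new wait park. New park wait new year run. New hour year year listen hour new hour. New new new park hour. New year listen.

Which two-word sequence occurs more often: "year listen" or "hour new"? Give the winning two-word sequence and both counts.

"hour new" (6 vs 4)

"year listen": 4 occurrences
"hour new": 6 occurrences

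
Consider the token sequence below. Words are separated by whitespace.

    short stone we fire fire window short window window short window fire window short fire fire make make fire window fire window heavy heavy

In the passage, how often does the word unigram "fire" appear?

Scanning the 24 tokens for "fire":
  position 4: fire
  position 5: fire
  position 12: fire
  position 15: fire
  position 16: fire
  position 19: fire
  position 21: fire

7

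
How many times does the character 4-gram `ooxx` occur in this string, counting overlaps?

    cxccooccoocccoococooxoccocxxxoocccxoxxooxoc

0

Sliding a length-4 window over the 43 characters (40 positions):
  (no match at any position)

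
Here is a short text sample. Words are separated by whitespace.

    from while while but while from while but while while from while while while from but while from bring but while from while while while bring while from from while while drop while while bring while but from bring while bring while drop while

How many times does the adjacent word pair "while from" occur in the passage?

Scanning the 43 overlapping bigram windows for "while from":
  position 5–6: while from
  position 10–11: while from
  position 14–15: while from
  position 17–18: while from
  position 21–22: while from
  position 27–28: while from

6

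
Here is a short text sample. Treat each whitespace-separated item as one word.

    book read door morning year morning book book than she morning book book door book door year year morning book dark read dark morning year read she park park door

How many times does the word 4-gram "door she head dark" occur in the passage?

0

Scanning the 27 overlapping 4-gram windows for "door she head dark":
  (none found)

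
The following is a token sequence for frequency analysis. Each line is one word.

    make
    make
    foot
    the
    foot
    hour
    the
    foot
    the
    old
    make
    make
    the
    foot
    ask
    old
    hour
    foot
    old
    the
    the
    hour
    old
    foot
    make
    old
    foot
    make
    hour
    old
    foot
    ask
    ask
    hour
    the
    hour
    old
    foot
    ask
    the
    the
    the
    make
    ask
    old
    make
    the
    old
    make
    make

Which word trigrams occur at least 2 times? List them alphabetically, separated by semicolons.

Trigram counts meeting the condition (at least 2 times):
  hour old foot: 3
  old foot ask: 2
  old foot make: 2
  old make make: 2
  the hour old: 2
  the old make: 2

hour old foot; old foot ask; old foot make; old make make; the hour old; the old make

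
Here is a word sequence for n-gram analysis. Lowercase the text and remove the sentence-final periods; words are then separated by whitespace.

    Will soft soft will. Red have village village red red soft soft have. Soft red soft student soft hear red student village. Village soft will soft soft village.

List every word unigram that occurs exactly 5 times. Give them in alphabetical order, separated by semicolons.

red; village

Unigram counts meeting the condition (exactly 5 times):
  red: 5
  village: 5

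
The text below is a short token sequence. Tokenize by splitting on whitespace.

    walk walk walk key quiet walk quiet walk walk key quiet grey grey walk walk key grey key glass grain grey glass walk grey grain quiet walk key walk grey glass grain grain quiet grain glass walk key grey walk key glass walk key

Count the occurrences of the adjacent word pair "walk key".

7

Scanning the 43 overlapping bigram windows for "walk key":
  position 3–4: walk key
  position 9–10: walk key
  position 15–16: walk key
  position 27–28: walk key
  position 37–38: walk key
  position 40–41: walk key
  position 43–44: walk key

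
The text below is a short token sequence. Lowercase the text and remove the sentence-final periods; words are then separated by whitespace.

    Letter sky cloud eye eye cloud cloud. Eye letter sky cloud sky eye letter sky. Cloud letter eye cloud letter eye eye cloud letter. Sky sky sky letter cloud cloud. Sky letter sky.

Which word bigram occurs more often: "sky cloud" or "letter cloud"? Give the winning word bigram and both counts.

"sky cloud": 3 occurrences
"letter cloud": 1 occurrence

"sky cloud" (3 vs 1)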